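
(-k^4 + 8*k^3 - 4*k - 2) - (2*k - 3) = -k^4 + 8*k^3 - 6*k + 1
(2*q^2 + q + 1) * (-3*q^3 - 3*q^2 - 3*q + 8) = -6*q^5 - 9*q^4 - 12*q^3 + 10*q^2 + 5*q + 8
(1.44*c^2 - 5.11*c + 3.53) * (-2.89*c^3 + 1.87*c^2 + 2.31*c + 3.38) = -4.1616*c^5 + 17.4607*c^4 - 16.431*c^3 - 0.335800000000003*c^2 - 9.1175*c + 11.9314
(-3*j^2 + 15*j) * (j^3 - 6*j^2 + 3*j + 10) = -3*j^5 + 33*j^4 - 99*j^3 + 15*j^2 + 150*j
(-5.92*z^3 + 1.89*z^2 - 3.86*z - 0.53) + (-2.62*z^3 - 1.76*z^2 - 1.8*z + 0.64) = -8.54*z^3 + 0.13*z^2 - 5.66*z + 0.11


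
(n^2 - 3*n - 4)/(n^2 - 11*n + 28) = (n + 1)/(n - 7)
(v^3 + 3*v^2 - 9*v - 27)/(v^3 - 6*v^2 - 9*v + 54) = (v + 3)/(v - 6)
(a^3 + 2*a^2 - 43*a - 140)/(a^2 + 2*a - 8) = (a^2 - 2*a - 35)/(a - 2)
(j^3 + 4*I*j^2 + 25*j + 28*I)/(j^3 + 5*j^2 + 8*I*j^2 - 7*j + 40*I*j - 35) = (j - 4*I)/(j + 5)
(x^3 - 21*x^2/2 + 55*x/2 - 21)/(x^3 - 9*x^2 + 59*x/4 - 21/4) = 2*(x - 2)/(2*x - 1)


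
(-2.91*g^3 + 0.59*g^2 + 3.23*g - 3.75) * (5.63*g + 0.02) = -16.3833*g^4 + 3.2635*g^3 + 18.1967*g^2 - 21.0479*g - 0.075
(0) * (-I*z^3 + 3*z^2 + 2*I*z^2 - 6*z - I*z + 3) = 0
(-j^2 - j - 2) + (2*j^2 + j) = j^2 - 2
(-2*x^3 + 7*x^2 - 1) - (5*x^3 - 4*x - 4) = -7*x^3 + 7*x^2 + 4*x + 3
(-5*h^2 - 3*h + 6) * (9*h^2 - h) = -45*h^4 - 22*h^3 + 57*h^2 - 6*h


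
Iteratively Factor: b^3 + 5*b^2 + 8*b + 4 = (b + 2)*(b^2 + 3*b + 2) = (b + 2)^2*(b + 1)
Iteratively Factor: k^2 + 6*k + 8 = (k + 4)*(k + 2)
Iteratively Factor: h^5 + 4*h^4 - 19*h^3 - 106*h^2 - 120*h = (h - 5)*(h^4 + 9*h^3 + 26*h^2 + 24*h) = (h - 5)*(h + 3)*(h^3 + 6*h^2 + 8*h) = (h - 5)*(h + 2)*(h + 3)*(h^2 + 4*h) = h*(h - 5)*(h + 2)*(h + 3)*(h + 4)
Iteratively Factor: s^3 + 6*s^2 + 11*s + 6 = (s + 1)*(s^2 + 5*s + 6) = (s + 1)*(s + 3)*(s + 2)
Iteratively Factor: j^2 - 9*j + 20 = (j - 4)*(j - 5)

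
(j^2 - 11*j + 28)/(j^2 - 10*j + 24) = (j - 7)/(j - 6)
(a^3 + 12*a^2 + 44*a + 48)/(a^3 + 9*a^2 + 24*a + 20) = (a^2 + 10*a + 24)/(a^2 + 7*a + 10)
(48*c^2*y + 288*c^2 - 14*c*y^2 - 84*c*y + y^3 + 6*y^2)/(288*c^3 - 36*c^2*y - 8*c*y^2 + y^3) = (y + 6)/(6*c + y)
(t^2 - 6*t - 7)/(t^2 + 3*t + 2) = (t - 7)/(t + 2)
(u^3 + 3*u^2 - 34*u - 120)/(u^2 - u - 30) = u + 4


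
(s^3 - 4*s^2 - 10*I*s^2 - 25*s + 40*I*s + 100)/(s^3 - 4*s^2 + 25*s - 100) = (s - 5*I)/(s + 5*I)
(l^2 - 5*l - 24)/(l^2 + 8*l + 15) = (l - 8)/(l + 5)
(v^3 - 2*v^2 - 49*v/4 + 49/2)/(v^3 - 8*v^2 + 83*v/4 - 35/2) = (2*v + 7)/(2*v - 5)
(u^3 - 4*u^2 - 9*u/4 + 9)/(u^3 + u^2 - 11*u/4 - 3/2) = (2*u^2 - 5*u - 12)/(2*u^2 + 5*u + 2)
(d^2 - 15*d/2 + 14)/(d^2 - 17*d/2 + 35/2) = (d - 4)/(d - 5)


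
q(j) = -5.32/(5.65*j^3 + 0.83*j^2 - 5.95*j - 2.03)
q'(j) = -5.32*(-16.95*j^2 - 1.66*j + 5.95)/(5.65*j^3 + 0.83*j^2 - 5.95*j - 2.03)^2 = (90.174*j^2 + 8.8312*j - 31.654)/(5.65*j^3 + 0.83*j^2 - 5.95*j - 2.03)^2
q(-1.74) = 0.28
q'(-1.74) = 0.63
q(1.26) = -1.72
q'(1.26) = 12.82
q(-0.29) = 14.28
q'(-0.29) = -191.93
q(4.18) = -0.01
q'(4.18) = 0.01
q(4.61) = -0.01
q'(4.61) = 0.01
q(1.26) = -1.72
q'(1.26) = 12.82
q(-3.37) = 0.03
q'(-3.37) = 0.03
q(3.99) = -0.02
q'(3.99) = 0.01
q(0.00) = 2.62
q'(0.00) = -7.68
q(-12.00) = 0.00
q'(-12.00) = 0.00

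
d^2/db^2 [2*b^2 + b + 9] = 4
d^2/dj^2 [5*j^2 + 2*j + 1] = 10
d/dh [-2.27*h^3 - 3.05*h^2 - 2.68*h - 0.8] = -6.81*h^2 - 6.1*h - 2.68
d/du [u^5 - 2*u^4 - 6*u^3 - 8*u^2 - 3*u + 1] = 5*u^4 - 8*u^3 - 18*u^2 - 16*u - 3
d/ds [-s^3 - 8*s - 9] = -3*s^2 - 8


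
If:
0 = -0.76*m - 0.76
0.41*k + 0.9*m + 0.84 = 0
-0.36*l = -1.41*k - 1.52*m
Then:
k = 0.15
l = -3.65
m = -1.00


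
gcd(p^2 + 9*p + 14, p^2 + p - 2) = p + 2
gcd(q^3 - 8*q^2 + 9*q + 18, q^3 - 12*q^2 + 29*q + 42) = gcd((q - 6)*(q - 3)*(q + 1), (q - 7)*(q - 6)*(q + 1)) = q^2 - 5*q - 6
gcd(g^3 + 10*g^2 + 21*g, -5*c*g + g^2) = g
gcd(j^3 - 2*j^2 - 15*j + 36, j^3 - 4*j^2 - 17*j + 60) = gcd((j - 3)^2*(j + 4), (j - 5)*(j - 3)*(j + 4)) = j^2 + j - 12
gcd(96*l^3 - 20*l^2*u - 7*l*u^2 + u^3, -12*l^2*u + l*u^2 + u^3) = -12*l^2 + l*u + u^2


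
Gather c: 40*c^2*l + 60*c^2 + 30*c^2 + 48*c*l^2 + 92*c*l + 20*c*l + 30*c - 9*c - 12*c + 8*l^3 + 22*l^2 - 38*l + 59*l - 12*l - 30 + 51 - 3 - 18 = c^2*(40*l + 90) + c*(48*l^2 + 112*l + 9) + 8*l^3 + 22*l^2 + 9*l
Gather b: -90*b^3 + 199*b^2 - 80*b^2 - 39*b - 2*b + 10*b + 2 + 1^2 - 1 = -90*b^3 + 119*b^2 - 31*b + 2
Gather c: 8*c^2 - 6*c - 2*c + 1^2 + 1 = 8*c^2 - 8*c + 2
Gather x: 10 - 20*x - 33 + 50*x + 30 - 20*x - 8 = 10*x - 1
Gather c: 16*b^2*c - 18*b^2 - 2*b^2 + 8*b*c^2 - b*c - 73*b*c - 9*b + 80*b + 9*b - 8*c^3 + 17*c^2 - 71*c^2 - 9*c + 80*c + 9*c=-20*b^2 + 80*b - 8*c^3 + c^2*(8*b - 54) + c*(16*b^2 - 74*b + 80)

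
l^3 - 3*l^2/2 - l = l*(l - 2)*(l + 1/2)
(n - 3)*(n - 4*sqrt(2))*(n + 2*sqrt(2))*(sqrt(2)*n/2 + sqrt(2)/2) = sqrt(2)*n^4/2 - 2*n^3 - sqrt(2)*n^3 - 19*sqrt(2)*n^2/2 + 4*n^2 + 6*n + 16*sqrt(2)*n + 24*sqrt(2)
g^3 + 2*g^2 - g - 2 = (g - 1)*(g + 1)*(g + 2)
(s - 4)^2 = s^2 - 8*s + 16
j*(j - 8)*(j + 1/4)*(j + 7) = j^4 - 3*j^3/4 - 225*j^2/4 - 14*j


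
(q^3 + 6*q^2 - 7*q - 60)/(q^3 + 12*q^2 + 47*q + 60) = (q - 3)/(q + 3)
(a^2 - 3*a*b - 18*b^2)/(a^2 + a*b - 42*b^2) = (a + 3*b)/(a + 7*b)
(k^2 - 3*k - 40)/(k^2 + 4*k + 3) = (k^2 - 3*k - 40)/(k^2 + 4*k + 3)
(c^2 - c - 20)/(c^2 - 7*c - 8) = (-c^2 + c + 20)/(-c^2 + 7*c + 8)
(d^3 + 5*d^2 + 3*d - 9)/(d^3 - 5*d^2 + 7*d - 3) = (d^2 + 6*d + 9)/(d^2 - 4*d + 3)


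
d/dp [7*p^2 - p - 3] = 14*p - 1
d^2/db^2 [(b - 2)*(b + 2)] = 2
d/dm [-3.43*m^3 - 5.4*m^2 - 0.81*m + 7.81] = -10.29*m^2 - 10.8*m - 0.81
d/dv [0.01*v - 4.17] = 0.0100000000000000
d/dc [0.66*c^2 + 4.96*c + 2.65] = 1.32*c + 4.96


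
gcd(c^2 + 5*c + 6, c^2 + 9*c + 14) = c + 2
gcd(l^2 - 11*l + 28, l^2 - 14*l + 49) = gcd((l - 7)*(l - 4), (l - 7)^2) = l - 7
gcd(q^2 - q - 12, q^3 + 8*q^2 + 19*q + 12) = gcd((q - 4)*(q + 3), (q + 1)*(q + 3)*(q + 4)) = q + 3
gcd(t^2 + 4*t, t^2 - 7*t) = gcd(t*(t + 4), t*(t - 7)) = t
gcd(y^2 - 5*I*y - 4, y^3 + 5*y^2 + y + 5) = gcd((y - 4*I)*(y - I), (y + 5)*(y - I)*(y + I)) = y - I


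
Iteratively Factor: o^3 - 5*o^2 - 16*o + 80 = (o + 4)*(o^2 - 9*o + 20) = (o - 5)*(o + 4)*(o - 4)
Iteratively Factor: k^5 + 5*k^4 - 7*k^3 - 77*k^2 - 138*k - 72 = (k - 4)*(k^4 + 9*k^3 + 29*k^2 + 39*k + 18) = (k - 4)*(k + 3)*(k^3 + 6*k^2 + 11*k + 6) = (k - 4)*(k + 1)*(k + 3)*(k^2 + 5*k + 6) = (k - 4)*(k + 1)*(k + 3)^2*(k + 2)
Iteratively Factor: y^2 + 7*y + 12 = (y + 4)*(y + 3)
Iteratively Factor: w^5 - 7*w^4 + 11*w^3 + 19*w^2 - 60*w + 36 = (w + 2)*(w^4 - 9*w^3 + 29*w^2 - 39*w + 18) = (w - 3)*(w + 2)*(w^3 - 6*w^2 + 11*w - 6) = (w - 3)*(w - 1)*(w + 2)*(w^2 - 5*w + 6) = (w - 3)*(w - 2)*(w - 1)*(w + 2)*(w - 3)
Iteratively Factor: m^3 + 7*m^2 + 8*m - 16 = (m + 4)*(m^2 + 3*m - 4) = (m + 4)^2*(m - 1)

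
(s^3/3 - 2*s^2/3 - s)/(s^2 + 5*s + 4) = s*(s - 3)/(3*(s + 4))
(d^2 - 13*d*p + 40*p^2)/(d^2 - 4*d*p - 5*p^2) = (d - 8*p)/(d + p)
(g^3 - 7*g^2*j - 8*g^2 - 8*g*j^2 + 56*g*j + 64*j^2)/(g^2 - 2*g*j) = (g^3 - 7*g^2*j - 8*g^2 - 8*g*j^2 + 56*g*j + 64*j^2)/(g*(g - 2*j))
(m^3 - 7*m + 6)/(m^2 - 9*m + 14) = (m^2 + 2*m - 3)/(m - 7)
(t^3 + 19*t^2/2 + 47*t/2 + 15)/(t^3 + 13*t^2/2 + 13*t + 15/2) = (t + 6)/(t + 3)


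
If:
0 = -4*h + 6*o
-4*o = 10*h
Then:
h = 0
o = 0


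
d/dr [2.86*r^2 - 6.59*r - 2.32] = 5.72*r - 6.59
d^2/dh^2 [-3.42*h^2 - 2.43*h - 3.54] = -6.84000000000000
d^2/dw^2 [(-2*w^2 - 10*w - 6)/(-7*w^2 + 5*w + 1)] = 8*(140*w^3 + 231*w^2 - 105*w + 36)/(343*w^6 - 735*w^5 + 378*w^4 + 85*w^3 - 54*w^2 - 15*w - 1)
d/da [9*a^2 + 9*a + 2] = 18*a + 9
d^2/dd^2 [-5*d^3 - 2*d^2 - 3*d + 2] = -30*d - 4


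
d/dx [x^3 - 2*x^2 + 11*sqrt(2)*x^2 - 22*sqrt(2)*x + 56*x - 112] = 3*x^2 - 4*x + 22*sqrt(2)*x - 22*sqrt(2) + 56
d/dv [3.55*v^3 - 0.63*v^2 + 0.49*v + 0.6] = 10.65*v^2 - 1.26*v + 0.49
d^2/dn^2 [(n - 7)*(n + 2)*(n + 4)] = 6*n - 2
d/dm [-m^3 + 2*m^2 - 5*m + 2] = -3*m^2 + 4*m - 5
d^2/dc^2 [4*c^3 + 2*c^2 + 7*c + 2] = 24*c + 4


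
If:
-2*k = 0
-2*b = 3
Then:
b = -3/2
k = 0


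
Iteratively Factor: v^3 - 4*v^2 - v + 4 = (v - 4)*(v^2 - 1) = (v - 4)*(v + 1)*(v - 1)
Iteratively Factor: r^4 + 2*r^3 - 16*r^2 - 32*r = (r - 4)*(r^3 + 6*r^2 + 8*r) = (r - 4)*(r + 4)*(r^2 + 2*r) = r*(r - 4)*(r + 4)*(r + 2)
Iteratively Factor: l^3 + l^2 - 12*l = (l - 3)*(l^2 + 4*l) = l*(l - 3)*(l + 4)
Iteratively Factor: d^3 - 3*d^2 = (d)*(d^2 - 3*d) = d*(d - 3)*(d)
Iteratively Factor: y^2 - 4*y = (y - 4)*(y)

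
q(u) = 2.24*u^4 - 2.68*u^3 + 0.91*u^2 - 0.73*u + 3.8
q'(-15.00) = -32077.03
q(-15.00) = 122664.50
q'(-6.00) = -2236.45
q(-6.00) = 3522.86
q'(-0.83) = -12.90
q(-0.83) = 7.63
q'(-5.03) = -1353.59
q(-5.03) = 1805.47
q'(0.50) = -0.71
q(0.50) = 3.47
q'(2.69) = 120.39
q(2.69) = 73.54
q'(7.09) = 2801.37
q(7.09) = 4749.43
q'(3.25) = 227.84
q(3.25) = 168.95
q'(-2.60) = -217.29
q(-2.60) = 161.32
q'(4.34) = 588.18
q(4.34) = 593.40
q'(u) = 8.96*u^3 - 8.04*u^2 + 1.82*u - 0.73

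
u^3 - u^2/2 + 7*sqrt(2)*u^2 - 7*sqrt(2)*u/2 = u*(u - 1/2)*(u + 7*sqrt(2))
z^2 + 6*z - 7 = (z - 1)*(z + 7)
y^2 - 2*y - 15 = (y - 5)*(y + 3)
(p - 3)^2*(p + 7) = p^3 + p^2 - 33*p + 63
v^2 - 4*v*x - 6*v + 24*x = (v - 6)*(v - 4*x)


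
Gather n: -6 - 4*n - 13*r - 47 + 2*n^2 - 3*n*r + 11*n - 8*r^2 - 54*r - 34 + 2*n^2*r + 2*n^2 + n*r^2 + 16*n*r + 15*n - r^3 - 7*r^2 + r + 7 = n^2*(2*r + 4) + n*(r^2 + 13*r + 22) - r^3 - 15*r^2 - 66*r - 80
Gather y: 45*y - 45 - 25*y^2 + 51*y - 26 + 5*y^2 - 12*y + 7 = -20*y^2 + 84*y - 64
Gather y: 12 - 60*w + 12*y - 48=-60*w + 12*y - 36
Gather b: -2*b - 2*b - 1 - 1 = -4*b - 2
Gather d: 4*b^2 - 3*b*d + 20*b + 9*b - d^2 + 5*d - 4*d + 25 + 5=4*b^2 + 29*b - d^2 + d*(1 - 3*b) + 30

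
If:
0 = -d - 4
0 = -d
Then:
No Solution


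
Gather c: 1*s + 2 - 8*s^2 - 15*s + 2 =-8*s^2 - 14*s + 4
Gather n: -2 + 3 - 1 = 0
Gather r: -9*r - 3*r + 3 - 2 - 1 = -12*r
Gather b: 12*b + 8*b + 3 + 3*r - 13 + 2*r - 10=20*b + 5*r - 20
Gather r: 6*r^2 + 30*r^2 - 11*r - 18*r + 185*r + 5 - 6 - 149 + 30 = 36*r^2 + 156*r - 120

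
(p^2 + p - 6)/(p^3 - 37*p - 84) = (p - 2)/(p^2 - 3*p - 28)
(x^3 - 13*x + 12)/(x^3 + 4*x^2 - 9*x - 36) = (x - 1)/(x + 3)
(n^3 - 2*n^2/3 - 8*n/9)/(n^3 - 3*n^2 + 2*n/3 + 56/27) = 3*n/(3*n - 7)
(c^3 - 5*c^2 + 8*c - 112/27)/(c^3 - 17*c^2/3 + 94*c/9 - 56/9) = (c - 4/3)/(c - 2)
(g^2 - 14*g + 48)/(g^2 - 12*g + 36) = (g - 8)/(g - 6)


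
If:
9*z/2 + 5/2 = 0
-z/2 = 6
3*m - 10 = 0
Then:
No Solution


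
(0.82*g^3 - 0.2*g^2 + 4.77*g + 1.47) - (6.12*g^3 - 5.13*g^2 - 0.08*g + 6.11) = -5.3*g^3 + 4.93*g^2 + 4.85*g - 4.64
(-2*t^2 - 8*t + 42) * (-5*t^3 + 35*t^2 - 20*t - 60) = 10*t^5 - 30*t^4 - 450*t^3 + 1750*t^2 - 360*t - 2520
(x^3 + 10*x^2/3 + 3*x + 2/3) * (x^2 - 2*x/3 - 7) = x^5 + 8*x^4/3 - 56*x^3/9 - 74*x^2/3 - 193*x/9 - 14/3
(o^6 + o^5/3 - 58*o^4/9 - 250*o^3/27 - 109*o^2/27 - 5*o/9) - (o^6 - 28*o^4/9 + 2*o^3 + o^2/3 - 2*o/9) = o^5/3 - 10*o^4/3 - 304*o^3/27 - 118*o^2/27 - o/3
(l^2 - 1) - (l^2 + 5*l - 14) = 13 - 5*l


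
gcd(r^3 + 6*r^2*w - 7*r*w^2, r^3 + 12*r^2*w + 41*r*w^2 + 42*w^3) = r + 7*w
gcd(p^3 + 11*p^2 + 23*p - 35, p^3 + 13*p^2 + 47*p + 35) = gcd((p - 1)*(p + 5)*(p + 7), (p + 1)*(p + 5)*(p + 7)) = p^2 + 12*p + 35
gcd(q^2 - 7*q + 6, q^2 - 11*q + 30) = q - 6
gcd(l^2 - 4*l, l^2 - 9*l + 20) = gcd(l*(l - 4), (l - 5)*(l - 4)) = l - 4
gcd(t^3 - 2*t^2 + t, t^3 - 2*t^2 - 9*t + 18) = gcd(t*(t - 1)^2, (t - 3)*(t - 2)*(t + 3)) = 1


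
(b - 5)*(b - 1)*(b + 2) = b^3 - 4*b^2 - 7*b + 10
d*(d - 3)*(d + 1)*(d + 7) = d^4 + 5*d^3 - 17*d^2 - 21*d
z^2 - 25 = (z - 5)*(z + 5)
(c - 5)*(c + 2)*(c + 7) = c^3 + 4*c^2 - 31*c - 70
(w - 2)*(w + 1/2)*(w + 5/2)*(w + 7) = w^4 + 8*w^3 + 9*w^2/4 - 143*w/4 - 35/2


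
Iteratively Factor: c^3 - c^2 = (c - 1)*(c^2) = c*(c - 1)*(c)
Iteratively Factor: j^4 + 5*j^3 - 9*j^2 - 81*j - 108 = (j + 3)*(j^3 + 2*j^2 - 15*j - 36) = (j - 4)*(j + 3)*(j^2 + 6*j + 9) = (j - 4)*(j + 3)^2*(j + 3)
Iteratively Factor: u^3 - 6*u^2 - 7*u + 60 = (u + 3)*(u^2 - 9*u + 20) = (u - 4)*(u + 3)*(u - 5)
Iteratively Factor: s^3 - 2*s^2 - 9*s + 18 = (s + 3)*(s^2 - 5*s + 6) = (s - 3)*(s + 3)*(s - 2)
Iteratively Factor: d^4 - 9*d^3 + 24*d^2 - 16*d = (d)*(d^3 - 9*d^2 + 24*d - 16) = d*(d - 4)*(d^2 - 5*d + 4) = d*(d - 4)*(d - 1)*(d - 4)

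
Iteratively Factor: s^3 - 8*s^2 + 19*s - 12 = (s - 1)*(s^2 - 7*s + 12) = (s - 3)*(s - 1)*(s - 4)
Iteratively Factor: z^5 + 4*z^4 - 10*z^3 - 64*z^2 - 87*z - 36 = (z + 1)*(z^4 + 3*z^3 - 13*z^2 - 51*z - 36) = (z + 1)^2*(z^3 + 2*z^2 - 15*z - 36) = (z - 4)*(z + 1)^2*(z^2 + 6*z + 9) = (z - 4)*(z + 1)^2*(z + 3)*(z + 3)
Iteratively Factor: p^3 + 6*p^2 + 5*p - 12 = (p + 4)*(p^2 + 2*p - 3) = (p - 1)*(p + 4)*(p + 3)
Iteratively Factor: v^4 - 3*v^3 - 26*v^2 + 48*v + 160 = (v + 2)*(v^3 - 5*v^2 - 16*v + 80) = (v + 2)*(v + 4)*(v^2 - 9*v + 20) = (v - 5)*(v + 2)*(v + 4)*(v - 4)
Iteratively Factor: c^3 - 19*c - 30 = (c + 3)*(c^2 - 3*c - 10) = (c + 2)*(c + 3)*(c - 5)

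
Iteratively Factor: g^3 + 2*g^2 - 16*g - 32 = (g + 2)*(g^2 - 16) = (g + 2)*(g + 4)*(g - 4)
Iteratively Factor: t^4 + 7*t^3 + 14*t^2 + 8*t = (t + 4)*(t^3 + 3*t^2 + 2*t) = (t + 2)*(t + 4)*(t^2 + t) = (t + 1)*(t + 2)*(t + 4)*(t)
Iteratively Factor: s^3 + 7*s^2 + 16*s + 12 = (s + 2)*(s^2 + 5*s + 6) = (s + 2)*(s + 3)*(s + 2)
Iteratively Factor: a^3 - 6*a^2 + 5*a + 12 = (a + 1)*(a^2 - 7*a + 12) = (a - 4)*(a + 1)*(a - 3)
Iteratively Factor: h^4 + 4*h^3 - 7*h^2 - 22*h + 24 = (h - 2)*(h^3 + 6*h^2 + 5*h - 12) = (h - 2)*(h + 3)*(h^2 + 3*h - 4) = (h - 2)*(h + 3)*(h + 4)*(h - 1)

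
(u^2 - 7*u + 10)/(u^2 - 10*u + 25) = (u - 2)/(u - 5)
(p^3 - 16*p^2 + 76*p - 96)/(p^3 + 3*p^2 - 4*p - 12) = (p^2 - 14*p + 48)/(p^2 + 5*p + 6)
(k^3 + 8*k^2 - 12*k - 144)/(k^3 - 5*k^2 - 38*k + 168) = (k + 6)/(k - 7)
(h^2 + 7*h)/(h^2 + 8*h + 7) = h/(h + 1)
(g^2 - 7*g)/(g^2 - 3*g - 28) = g/(g + 4)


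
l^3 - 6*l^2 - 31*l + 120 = (l - 8)*(l - 3)*(l + 5)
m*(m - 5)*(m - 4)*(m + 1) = m^4 - 8*m^3 + 11*m^2 + 20*m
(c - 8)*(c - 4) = c^2 - 12*c + 32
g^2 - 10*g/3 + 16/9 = (g - 8/3)*(g - 2/3)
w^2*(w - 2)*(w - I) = w^4 - 2*w^3 - I*w^3 + 2*I*w^2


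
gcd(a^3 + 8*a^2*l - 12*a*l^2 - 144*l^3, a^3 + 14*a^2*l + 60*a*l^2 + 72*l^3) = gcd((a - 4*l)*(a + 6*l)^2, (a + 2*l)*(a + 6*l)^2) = a^2 + 12*a*l + 36*l^2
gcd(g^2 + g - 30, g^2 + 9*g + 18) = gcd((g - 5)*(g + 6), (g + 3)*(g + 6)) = g + 6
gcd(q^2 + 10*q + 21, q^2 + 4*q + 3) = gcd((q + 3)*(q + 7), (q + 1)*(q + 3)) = q + 3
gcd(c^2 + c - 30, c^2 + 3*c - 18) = c + 6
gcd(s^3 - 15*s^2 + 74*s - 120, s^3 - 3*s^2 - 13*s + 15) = s - 5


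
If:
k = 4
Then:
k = 4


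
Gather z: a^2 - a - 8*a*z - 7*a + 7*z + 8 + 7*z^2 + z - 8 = a^2 - 8*a + 7*z^2 + z*(8 - 8*a)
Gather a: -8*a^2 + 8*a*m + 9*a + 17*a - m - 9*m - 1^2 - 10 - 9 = -8*a^2 + a*(8*m + 26) - 10*m - 20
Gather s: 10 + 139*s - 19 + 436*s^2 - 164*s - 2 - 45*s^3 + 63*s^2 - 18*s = -45*s^3 + 499*s^2 - 43*s - 11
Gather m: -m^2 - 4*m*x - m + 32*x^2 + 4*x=-m^2 + m*(-4*x - 1) + 32*x^2 + 4*x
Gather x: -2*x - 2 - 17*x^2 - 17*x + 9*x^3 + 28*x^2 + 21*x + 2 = 9*x^3 + 11*x^2 + 2*x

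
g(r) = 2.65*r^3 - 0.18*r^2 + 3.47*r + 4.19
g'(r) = 7.95*r^2 - 0.36*r + 3.47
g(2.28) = 42.57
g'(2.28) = 43.98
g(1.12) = 11.57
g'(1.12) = 13.04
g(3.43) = 120.91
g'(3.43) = 95.77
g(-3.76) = -152.27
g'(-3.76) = 117.22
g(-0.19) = 3.51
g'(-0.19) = 3.83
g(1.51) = 18.14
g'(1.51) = 21.05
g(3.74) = 153.28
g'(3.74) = 113.33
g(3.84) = 164.91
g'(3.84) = 119.32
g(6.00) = 590.93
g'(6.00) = 287.51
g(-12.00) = -4642.57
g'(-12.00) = 1152.59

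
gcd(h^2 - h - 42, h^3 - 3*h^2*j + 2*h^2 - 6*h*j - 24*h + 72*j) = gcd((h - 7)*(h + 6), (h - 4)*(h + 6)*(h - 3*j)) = h + 6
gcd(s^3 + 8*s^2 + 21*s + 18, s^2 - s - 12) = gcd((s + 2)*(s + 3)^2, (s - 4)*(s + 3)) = s + 3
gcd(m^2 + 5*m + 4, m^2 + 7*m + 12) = m + 4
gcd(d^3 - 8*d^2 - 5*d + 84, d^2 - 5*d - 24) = d + 3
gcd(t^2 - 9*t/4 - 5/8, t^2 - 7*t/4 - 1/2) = t + 1/4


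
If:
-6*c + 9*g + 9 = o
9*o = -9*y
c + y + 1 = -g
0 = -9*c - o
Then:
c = 0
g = -1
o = 0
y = 0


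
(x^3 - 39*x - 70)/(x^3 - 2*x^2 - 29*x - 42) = (x + 5)/(x + 3)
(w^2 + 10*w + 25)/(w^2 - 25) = (w + 5)/(w - 5)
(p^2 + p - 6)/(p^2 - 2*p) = (p + 3)/p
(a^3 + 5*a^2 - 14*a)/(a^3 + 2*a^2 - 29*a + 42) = a/(a - 3)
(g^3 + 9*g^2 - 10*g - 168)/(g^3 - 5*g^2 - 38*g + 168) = (g + 7)/(g - 7)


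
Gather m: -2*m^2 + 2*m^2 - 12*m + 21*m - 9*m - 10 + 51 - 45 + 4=0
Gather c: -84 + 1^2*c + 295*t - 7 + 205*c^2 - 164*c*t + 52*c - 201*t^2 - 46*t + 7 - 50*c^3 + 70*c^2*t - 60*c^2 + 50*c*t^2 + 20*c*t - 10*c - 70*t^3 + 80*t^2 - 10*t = -50*c^3 + c^2*(70*t + 145) + c*(50*t^2 - 144*t + 43) - 70*t^3 - 121*t^2 + 239*t - 84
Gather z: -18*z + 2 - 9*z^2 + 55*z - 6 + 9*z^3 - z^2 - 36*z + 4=9*z^3 - 10*z^2 + z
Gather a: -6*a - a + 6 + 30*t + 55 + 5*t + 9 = -7*a + 35*t + 70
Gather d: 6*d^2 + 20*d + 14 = 6*d^2 + 20*d + 14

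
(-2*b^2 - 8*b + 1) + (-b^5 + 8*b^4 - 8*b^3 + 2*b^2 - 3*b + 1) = -b^5 + 8*b^4 - 8*b^3 - 11*b + 2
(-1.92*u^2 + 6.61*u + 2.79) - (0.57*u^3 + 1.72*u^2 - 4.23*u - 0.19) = -0.57*u^3 - 3.64*u^2 + 10.84*u + 2.98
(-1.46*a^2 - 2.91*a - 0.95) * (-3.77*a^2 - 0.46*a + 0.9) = 5.5042*a^4 + 11.6423*a^3 + 3.6061*a^2 - 2.182*a - 0.855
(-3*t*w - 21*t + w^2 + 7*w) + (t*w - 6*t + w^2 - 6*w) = -2*t*w - 27*t + 2*w^2 + w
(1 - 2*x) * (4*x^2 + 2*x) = -8*x^3 + 2*x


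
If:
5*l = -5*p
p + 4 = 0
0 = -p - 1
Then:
No Solution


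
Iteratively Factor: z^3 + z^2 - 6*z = (z - 2)*(z^2 + 3*z) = (z - 2)*(z + 3)*(z)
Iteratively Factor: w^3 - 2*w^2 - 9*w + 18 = (w + 3)*(w^2 - 5*w + 6) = (w - 3)*(w + 3)*(w - 2)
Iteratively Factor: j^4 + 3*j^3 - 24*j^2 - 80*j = (j + 4)*(j^3 - j^2 - 20*j) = j*(j + 4)*(j^2 - j - 20) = j*(j + 4)^2*(j - 5)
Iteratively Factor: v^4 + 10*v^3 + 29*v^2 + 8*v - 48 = (v - 1)*(v^3 + 11*v^2 + 40*v + 48) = (v - 1)*(v + 4)*(v^2 + 7*v + 12) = (v - 1)*(v + 4)^2*(v + 3)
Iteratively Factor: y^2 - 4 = (y + 2)*(y - 2)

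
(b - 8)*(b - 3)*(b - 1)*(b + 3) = b^4 - 9*b^3 - b^2 + 81*b - 72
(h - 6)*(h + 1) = h^2 - 5*h - 6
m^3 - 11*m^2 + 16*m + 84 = (m - 7)*(m - 6)*(m + 2)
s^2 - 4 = (s - 2)*(s + 2)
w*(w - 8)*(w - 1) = w^3 - 9*w^2 + 8*w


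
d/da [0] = 0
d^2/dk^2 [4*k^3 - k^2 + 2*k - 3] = 24*k - 2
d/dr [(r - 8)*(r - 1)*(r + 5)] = 3*r^2 - 8*r - 37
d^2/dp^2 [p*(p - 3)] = 2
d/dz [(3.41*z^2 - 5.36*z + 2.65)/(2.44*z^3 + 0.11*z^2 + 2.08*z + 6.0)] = (-8.3204*z^4 + 26.1568*z^3 - 11.7156*z^2 + 40.337*z - 37.672)/(5.9536*z^6 + 0.5368*z^5 + 10.1625*z^4 + 29.7376*z^3 + 5.6464*z^2 + 24.96*z + 36.0)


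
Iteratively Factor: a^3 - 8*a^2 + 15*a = (a)*(a^2 - 8*a + 15) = a*(a - 3)*(a - 5)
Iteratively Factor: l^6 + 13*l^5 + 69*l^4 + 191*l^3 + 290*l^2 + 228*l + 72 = (l + 3)*(l^5 + 10*l^4 + 39*l^3 + 74*l^2 + 68*l + 24) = (l + 2)*(l + 3)*(l^4 + 8*l^3 + 23*l^2 + 28*l + 12) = (l + 2)*(l + 3)^2*(l^3 + 5*l^2 + 8*l + 4) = (l + 2)^2*(l + 3)^2*(l^2 + 3*l + 2) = (l + 1)*(l + 2)^2*(l + 3)^2*(l + 2)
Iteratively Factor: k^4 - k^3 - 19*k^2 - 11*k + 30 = (k + 2)*(k^3 - 3*k^2 - 13*k + 15) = (k + 2)*(k + 3)*(k^2 - 6*k + 5) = (k - 5)*(k + 2)*(k + 3)*(k - 1)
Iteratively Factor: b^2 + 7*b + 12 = (b + 4)*(b + 3)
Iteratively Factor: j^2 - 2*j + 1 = (j - 1)*(j - 1)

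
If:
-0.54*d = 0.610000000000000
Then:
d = -1.13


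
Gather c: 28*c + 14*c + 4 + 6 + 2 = 42*c + 12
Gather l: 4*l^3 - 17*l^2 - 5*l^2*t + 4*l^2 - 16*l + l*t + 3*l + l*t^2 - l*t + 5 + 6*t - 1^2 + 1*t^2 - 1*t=4*l^3 + l^2*(-5*t - 13) + l*(t^2 - 13) + t^2 + 5*t + 4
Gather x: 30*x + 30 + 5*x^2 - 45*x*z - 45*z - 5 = 5*x^2 + x*(30 - 45*z) - 45*z + 25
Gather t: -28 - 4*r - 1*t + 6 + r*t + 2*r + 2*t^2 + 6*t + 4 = -2*r + 2*t^2 + t*(r + 5) - 18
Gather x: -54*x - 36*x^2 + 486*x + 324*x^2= 288*x^2 + 432*x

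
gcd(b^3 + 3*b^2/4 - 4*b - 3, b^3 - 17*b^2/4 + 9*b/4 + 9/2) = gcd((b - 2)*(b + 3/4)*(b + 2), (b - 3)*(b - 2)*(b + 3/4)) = b^2 - 5*b/4 - 3/2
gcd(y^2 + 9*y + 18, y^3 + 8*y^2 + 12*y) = y + 6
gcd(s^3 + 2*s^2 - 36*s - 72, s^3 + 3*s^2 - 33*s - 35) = 1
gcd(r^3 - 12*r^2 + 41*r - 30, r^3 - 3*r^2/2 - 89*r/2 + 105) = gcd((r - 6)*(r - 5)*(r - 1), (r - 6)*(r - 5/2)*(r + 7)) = r - 6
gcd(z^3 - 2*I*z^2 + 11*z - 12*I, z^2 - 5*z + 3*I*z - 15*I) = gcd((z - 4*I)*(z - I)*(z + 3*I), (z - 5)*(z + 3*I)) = z + 3*I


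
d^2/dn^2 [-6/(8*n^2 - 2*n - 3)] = 48*(-16*n^2 + 4*n + (8*n - 1)^2 + 6)/(-8*n^2 + 2*n + 3)^3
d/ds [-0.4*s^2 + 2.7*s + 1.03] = 2.7 - 0.8*s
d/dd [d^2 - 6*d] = 2*d - 6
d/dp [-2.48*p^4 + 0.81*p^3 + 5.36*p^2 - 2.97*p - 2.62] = -9.92*p^3 + 2.43*p^2 + 10.72*p - 2.97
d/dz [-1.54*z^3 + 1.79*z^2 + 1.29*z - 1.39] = -4.62*z^2 + 3.58*z + 1.29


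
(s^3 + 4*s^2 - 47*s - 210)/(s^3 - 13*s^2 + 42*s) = (s^2 + 11*s + 30)/(s*(s - 6))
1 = 1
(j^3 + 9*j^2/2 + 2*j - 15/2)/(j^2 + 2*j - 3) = j + 5/2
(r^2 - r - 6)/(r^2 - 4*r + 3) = (r + 2)/(r - 1)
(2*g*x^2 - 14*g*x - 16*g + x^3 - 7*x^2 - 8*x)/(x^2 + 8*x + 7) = (2*g*x - 16*g + x^2 - 8*x)/(x + 7)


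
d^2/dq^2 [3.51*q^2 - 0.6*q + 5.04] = 7.02000000000000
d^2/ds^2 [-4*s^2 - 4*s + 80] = -8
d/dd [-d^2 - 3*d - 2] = -2*d - 3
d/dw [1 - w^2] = -2*w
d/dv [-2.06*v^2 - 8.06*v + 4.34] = -4.12*v - 8.06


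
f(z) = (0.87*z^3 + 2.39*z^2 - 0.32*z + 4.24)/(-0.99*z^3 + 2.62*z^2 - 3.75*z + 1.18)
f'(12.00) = 0.04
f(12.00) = -1.34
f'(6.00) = 0.24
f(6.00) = -1.96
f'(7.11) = 0.15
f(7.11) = -1.75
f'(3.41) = 0.94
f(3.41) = -3.21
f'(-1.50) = 0.41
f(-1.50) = 0.45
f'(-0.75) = 1.06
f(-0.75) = 0.93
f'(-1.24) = 0.52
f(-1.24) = 0.57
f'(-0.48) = 1.93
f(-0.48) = 1.31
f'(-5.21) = 0.09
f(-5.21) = -0.23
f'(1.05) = 3.69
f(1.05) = -7.43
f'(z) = (2.61*z^2 + 4.78*z - 0.32)/(-0.99*z^3 + 2.62*z^2 - 3.75*z + 1.18) + (2.97*z^2 - 5.24*z + 3.75)*(0.87*z^3 + 2.39*z^2 - 0.32*z + 4.24)/(-0.99*z^3 + 2.62*z^2 - 3.75*z + 1.18)^2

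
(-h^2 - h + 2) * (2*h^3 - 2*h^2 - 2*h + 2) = -2*h^5 + 8*h^3 - 4*h^2 - 6*h + 4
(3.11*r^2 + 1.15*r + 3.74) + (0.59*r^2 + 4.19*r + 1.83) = 3.7*r^2 + 5.34*r + 5.57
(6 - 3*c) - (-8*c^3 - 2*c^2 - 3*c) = 8*c^3 + 2*c^2 + 6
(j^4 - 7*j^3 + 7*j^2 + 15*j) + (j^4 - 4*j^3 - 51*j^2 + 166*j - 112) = 2*j^4 - 11*j^3 - 44*j^2 + 181*j - 112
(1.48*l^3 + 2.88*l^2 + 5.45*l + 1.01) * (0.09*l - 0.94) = 0.1332*l^4 - 1.132*l^3 - 2.2167*l^2 - 5.0321*l - 0.9494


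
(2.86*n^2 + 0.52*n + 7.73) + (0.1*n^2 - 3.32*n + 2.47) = 2.96*n^2 - 2.8*n + 10.2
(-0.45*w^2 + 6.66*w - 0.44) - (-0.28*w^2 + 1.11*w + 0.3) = -0.17*w^2 + 5.55*w - 0.74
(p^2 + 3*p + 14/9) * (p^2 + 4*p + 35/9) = p^4 + 7*p^3 + 157*p^2/9 + 161*p/9 + 490/81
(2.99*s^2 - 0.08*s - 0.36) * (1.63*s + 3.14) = 4.8737*s^3 + 9.2582*s^2 - 0.838*s - 1.1304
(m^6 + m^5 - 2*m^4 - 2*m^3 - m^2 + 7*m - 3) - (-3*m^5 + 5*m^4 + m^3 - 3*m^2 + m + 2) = m^6 + 4*m^5 - 7*m^4 - 3*m^3 + 2*m^2 + 6*m - 5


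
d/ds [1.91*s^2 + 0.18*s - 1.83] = 3.82*s + 0.18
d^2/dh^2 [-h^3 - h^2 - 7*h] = -6*h - 2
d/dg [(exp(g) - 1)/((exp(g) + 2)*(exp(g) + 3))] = (-exp(2*g) + 2*exp(g) + 11)*exp(g)/(exp(4*g) + 10*exp(3*g) + 37*exp(2*g) + 60*exp(g) + 36)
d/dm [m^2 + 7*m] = 2*m + 7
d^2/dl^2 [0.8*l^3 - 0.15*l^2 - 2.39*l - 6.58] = 4.8*l - 0.3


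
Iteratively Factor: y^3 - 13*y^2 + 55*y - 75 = (y - 5)*(y^2 - 8*y + 15) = (y - 5)*(y - 3)*(y - 5)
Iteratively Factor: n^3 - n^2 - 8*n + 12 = (n - 2)*(n^2 + n - 6) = (n - 2)^2*(n + 3)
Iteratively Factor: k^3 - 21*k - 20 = (k + 4)*(k^2 - 4*k - 5) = (k + 1)*(k + 4)*(k - 5)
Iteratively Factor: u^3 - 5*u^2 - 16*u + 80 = (u - 4)*(u^2 - u - 20) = (u - 4)*(u + 4)*(u - 5)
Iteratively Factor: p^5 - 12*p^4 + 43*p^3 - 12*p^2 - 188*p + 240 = (p - 3)*(p^4 - 9*p^3 + 16*p^2 + 36*p - 80) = (p - 3)*(p + 2)*(p^3 - 11*p^2 + 38*p - 40) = (p - 3)*(p - 2)*(p + 2)*(p^2 - 9*p + 20) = (p - 4)*(p - 3)*(p - 2)*(p + 2)*(p - 5)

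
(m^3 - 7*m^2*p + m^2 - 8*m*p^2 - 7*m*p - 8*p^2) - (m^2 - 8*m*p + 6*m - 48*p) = m^3 - 7*m^2*p - 8*m*p^2 + m*p - 6*m - 8*p^2 + 48*p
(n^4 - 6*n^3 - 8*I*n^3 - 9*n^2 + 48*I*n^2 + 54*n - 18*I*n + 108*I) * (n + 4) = n^5 - 2*n^4 - 8*I*n^4 - 33*n^3 + 16*I*n^3 + 18*n^2 + 174*I*n^2 + 216*n + 36*I*n + 432*I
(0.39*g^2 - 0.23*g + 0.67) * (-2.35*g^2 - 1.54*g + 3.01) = -0.9165*g^4 - 0.0600999999999999*g^3 - 0.0464000000000002*g^2 - 1.7241*g + 2.0167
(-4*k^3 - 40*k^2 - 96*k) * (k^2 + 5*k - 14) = -4*k^5 - 60*k^4 - 240*k^3 + 80*k^2 + 1344*k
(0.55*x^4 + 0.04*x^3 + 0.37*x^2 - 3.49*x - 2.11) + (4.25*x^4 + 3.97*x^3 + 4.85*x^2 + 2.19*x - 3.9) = 4.8*x^4 + 4.01*x^3 + 5.22*x^2 - 1.3*x - 6.01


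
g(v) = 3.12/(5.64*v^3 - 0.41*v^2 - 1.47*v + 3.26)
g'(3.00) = -0.02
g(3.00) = 0.02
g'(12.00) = -0.00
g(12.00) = 0.00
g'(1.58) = -0.25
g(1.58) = 0.14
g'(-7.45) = -0.00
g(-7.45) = -0.00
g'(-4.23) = -0.01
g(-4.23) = -0.01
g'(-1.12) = -5.17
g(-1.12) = -0.88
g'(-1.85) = -0.19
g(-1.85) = -0.10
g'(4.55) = -0.00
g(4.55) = 0.01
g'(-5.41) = -0.00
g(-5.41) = -0.00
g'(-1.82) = -0.20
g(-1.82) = -0.11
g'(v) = 3.12*(-16.92*v^2 + 0.82*v + 1.47)/(5.64*v^3 - 0.41*v^2 - 1.47*v + 3.26)^2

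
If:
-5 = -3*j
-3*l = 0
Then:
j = 5/3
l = 0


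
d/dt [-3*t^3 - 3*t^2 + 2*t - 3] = -9*t^2 - 6*t + 2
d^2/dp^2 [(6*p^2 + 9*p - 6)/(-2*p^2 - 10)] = 9*(-p^3 + 12*p^2 + 15*p - 20)/(p^6 + 15*p^4 + 75*p^2 + 125)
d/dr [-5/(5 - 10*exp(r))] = -2*exp(r)/(2*exp(r) - 1)^2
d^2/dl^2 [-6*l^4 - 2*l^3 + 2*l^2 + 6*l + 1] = -72*l^2 - 12*l + 4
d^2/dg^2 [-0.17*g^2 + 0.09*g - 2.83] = -0.340000000000000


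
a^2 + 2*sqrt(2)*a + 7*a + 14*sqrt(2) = (a + 7)*(a + 2*sqrt(2))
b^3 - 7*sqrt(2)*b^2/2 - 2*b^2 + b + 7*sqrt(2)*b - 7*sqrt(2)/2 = (b - 1)^2*(b - 7*sqrt(2)/2)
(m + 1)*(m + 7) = m^2 + 8*m + 7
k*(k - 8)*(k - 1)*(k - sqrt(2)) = k^4 - 9*k^3 - sqrt(2)*k^3 + 8*k^2 + 9*sqrt(2)*k^2 - 8*sqrt(2)*k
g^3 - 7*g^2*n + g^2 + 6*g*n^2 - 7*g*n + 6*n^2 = (g + 1)*(g - 6*n)*(g - n)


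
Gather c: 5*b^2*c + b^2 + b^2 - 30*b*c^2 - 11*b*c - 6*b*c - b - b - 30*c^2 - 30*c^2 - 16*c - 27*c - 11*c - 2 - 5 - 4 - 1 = 2*b^2 - 2*b + c^2*(-30*b - 60) + c*(5*b^2 - 17*b - 54) - 12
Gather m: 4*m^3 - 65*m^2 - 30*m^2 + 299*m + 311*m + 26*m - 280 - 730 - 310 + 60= 4*m^3 - 95*m^2 + 636*m - 1260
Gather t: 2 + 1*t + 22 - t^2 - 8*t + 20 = -t^2 - 7*t + 44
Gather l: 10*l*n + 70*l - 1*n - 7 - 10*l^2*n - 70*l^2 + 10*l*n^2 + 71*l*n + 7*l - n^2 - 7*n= l^2*(-10*n - 70) + l*(10*n^2 + 81*n + 77) - n^2 - 8*n - 7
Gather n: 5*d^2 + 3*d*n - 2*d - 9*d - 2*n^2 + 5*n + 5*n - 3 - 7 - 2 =5*d^2 - 11*d - 2*n^2 + n*(3*d + 10) - 12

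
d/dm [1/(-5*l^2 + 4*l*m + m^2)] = 2*(-2*l - m)/(-5*l^2 + 4*l*m + m^2)^2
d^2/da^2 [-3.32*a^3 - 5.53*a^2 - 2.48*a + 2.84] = -19.92*a - 11.06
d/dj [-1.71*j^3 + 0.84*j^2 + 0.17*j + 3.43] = -5.13*j^2 + 1.68*j + 0.17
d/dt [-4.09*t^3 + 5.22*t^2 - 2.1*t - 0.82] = -12.27*t^2 + 10.44*t - 2.1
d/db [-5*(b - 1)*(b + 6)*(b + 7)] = -15*b^2 - 120*b - 145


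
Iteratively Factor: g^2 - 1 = (g + 1)*(g - 1)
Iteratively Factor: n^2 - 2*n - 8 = (n - 4)*(n + 2)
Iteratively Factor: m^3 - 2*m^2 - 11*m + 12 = (m - 1)*(m^2 - m - 12) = (m - 4)*(m - 1)*(m + 3)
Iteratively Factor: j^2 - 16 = (j - 4)*(j + 4)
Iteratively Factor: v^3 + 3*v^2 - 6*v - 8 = (v + 1)*(v^2 + 2*v - 8) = (v - 2)*(v + 1)*(v + 4)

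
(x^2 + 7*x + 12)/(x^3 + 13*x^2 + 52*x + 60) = (x^2 + 7*x + 12)/(x^3 + 13*x^2 + 52*x + 60)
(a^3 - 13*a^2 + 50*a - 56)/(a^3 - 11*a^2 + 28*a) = (a - 2)/a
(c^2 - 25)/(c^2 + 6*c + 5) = (c - 5)/(c + 1)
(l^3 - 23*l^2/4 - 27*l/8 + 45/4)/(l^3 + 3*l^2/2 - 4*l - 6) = (4*l^2 - 29*l + 30)/(4*(l^2 - 4))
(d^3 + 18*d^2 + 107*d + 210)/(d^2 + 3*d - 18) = (d^2 + 12*d + 35)/(d - 3)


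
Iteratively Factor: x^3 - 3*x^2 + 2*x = (x - 1)*(x^2 - 2*x) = (x - 2)*(x - 1)*(x)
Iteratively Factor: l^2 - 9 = (l + 3)*(l - 3)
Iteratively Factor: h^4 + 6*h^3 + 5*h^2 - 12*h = (h + 4)*(h^3 + 2*h^2 - 3*h) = (h + 3)*(h + 4)*(h^2 - h) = h*(h + 3)*(h + 4)*(h - 1)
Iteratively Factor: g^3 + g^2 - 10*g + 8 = (g - 2)*(g^2 + 3*g - 4) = (g - 2)*(g + 4)*(g - 1)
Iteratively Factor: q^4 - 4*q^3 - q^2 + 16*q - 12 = (q - 2)*(q^3 - 2*q^2 - 5*q + 6) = (q - 2)*(q + 2)*(q^2 - 4*q + 3) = (q - 3)*(q - 2)*(q + 2)*(q - 1)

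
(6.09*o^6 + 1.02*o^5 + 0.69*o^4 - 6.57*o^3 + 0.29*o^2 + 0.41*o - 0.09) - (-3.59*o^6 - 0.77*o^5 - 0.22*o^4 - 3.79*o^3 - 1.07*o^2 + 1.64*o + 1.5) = 9.68*o^6 + 1.79*o^5 + 0.91*o^4 - 2.78*o^3 + 1.36*o^2 - 1.23*o - 1.59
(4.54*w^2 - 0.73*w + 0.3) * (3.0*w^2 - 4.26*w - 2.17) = 13.62*w^4 - 21.5304*w^3 - 5.842*w^2 + 0.3061*w - 0.651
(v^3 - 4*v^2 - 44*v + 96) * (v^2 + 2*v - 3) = v^5 - 2*v^4 - 55*v^3 + 20*v^2 + 324*v - 288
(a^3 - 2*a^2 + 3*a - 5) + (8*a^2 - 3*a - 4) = a^3 + 6*a^2 - 9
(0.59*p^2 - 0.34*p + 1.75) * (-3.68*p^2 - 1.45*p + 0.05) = -2.1712*p^4 + 0.3957*p^3 - 5.9175*p^2 - 2.5545*p + 0.0875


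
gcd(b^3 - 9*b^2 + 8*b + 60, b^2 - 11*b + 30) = b^2 - 11*b + 30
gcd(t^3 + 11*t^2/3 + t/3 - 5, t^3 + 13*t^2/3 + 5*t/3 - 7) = t^2 + 2*t - 3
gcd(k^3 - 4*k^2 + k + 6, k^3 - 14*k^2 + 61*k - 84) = k - 3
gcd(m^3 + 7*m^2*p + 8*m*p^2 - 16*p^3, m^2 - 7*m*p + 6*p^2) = -m + p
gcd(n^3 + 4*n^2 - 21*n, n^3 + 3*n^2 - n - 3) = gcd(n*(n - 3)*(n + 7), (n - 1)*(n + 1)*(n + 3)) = 1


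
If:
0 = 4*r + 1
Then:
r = -1/4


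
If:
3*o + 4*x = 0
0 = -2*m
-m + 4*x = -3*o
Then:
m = 0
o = -4*x/3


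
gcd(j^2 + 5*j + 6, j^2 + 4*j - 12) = 1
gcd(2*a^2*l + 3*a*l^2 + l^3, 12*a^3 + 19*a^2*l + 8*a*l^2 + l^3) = a + l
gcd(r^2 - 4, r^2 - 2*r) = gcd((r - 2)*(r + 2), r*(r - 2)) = r - 2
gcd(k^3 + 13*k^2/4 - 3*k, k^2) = k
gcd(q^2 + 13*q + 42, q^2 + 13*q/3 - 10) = q + 6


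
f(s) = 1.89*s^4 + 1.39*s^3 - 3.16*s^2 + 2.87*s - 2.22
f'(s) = 7.56*s^3 + 4.17*s^2 - 6.32*s + 2.87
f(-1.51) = -8.72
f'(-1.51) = -4.11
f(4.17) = 627.08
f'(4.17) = 597.22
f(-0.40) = -3.91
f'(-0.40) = 5.58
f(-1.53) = -8.63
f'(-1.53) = -4.78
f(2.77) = 122.30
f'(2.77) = 178.04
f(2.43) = 71.94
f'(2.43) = 120.61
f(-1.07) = -8.13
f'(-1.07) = 5.15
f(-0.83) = -6.68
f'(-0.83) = 6.67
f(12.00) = 41170.14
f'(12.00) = 13591.19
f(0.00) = -2.22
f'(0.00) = 2.87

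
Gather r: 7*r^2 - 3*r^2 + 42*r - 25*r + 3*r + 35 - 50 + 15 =4*r^2 + 20*r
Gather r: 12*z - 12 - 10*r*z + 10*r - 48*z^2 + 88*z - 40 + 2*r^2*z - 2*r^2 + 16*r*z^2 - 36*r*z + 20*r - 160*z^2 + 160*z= r^2*(2*z - 2) + r*(16*z^2 - 46*z + 30) - 208*z^2 + 260*z - 52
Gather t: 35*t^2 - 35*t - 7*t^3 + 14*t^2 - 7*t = -7*t^3 + 49*t^2 - 42*t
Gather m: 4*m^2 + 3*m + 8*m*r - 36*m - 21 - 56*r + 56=4*m^2 + m*(8*r - 33) - 56*r + 35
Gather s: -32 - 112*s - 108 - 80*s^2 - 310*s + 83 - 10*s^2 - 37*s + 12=-90*s^2 - 459*s - 45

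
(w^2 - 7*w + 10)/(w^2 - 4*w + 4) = (w - 5)/(w - 2)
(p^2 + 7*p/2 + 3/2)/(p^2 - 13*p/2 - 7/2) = (p + 3)/(p - 7)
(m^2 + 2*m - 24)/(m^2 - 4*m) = (m + 6)/m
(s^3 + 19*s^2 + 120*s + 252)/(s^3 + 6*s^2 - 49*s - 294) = (s + 6)/(s - 7)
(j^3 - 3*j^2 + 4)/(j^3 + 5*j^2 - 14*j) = (j^2 - j - 2)/(j*(j + 7))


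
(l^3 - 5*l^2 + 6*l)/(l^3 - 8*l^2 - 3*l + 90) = l*(l^2 - 5*l + 6)/(l^3 - 8*l^2 - 3*l + 90)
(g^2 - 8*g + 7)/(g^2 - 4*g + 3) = (g - 7)/(g - 3)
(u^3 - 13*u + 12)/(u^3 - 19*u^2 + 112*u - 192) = (u^2 + 3*u - 4)/(u^2 - 16*u + 64)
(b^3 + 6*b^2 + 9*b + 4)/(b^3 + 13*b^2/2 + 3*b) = 2*(b^3 + 6*b^2 + 9*b + 4)/(b*(2*b^2 + 13*b + 6))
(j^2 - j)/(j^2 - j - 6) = j*(1 - j)/(-j^2 + j + 6)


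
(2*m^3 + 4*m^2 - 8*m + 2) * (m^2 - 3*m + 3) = 2*m^5 - 2*m^4 - 14*m^3 + 38*m^2 - 30*m + 6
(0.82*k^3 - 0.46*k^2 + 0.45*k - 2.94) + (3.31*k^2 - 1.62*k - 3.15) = 0.82*k^3 + 2.85*k^2 - 1.17*k - 6.09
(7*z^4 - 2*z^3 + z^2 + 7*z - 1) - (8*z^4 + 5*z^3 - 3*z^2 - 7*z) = -z^4 - 7*z^3 + 4*z^2 + 14*z - 1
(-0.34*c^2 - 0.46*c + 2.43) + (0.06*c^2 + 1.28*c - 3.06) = -0.28*c^2 + 0.82*c - 0.63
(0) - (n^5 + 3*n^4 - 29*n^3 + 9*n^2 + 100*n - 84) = -n^5 - 3*n^4 + 29*n^3 - 9*n^2 - 100*n + 84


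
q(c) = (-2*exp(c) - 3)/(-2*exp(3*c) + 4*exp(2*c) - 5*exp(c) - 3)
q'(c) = (-2*exp(c) - 3)*(6*exp(3*c) - 8*exp(2*c) + 5*exp(c))/(-2*exp(3*c) + 4*exp(2*c) - 5*exp(c) - 3)^2 - 2*exp(c)/(-2*exp(3*c) + 4*exp(2*c) - 5*exp(c) - 3)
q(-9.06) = 1.00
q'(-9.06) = -0.00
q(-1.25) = 0.86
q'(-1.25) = -0.05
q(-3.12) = 0.96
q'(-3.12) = -0.03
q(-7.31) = 1.00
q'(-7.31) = -0.00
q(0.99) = 0.32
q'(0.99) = -0.66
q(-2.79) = 0.95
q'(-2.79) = -0.04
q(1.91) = 0.04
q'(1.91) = -0.08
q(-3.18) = 0.96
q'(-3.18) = -0.03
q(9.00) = 0.00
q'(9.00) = 0.00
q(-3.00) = 0.96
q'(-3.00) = -0.04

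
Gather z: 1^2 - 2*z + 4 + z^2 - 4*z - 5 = z^2 - 6*z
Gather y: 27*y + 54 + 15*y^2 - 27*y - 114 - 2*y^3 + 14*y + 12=-2*y^3 + 15*y^2 + 14*y - 48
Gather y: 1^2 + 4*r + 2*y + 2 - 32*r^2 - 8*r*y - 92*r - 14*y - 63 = -32*r^2 - 88*r + y*(-8*r - 12) - 60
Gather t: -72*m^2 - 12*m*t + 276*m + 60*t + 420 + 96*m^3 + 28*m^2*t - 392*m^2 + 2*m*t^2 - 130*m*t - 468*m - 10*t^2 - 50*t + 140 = 96*m^3 - 464*m^2 - 192*m + t^2*(2*m - 10) + t*(28*m^2 - 142*m + 10) + 560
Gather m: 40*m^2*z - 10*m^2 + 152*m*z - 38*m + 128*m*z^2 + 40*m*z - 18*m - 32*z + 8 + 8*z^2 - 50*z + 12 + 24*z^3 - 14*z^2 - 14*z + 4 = m^2*(40*z - 10) + m*(128*z^2 + 192*z - 56) + 24*z^3 - 6*z^2 - 96*z + 24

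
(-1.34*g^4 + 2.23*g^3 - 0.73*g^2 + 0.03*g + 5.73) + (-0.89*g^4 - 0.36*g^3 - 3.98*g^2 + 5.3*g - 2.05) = -2.23*g^4 + 1.87*g^3 - 4.71*g^2 + 5.33*g + 3.68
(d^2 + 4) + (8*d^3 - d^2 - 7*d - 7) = 8*d^3 - 7*d - 3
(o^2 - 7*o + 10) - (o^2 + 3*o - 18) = 28 - 10*o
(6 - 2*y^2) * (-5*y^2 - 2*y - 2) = 10*y^4 + 4*y^3 - 26*y^2 - 12*y - 12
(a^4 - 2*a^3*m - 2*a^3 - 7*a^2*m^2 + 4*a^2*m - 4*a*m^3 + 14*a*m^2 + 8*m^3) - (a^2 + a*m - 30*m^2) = a^4 - 2*a^3*m - 2*a^3 - 7*a^2*m^2 + 4*a^2*m - a^2 - 4*a*m^3 + 14*a*m^2 - a*m + 8*m^3 + 30*m^2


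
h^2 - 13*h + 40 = (h - 8)*(h - 5)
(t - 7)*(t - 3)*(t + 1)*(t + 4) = t^4 - 5*t^3 - 25*t^2 + 65*t + 84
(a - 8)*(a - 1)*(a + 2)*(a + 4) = a^4 - 3*a^3 - 38*a^2 - 24*a + 64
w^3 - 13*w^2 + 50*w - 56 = (w - 7)*(w - 4)*(w - 2)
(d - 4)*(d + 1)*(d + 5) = d^3 + 2*d^2 - 19*d - 20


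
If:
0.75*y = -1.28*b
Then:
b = -0.5859375*y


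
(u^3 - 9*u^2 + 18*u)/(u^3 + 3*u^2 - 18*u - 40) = u*(u^2 - 9*u + 18)/(u^3 + 3*u^2 - 18*u - 40)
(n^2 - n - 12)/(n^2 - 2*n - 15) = (n - 4)/(n - 5)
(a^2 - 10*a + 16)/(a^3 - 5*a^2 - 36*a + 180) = (a^2 - 10*a + 16)/(a^3 - 5*a^2 - 36*a + 180)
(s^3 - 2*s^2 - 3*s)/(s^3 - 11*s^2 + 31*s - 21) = s*(s + 1)/(s^2 - 8*s + 7)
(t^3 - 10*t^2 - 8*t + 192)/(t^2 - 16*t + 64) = (t^2 - 2*t - 24)/(t - 8)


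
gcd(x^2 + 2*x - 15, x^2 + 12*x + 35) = x + 5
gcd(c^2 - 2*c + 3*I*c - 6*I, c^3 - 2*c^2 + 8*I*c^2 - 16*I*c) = c - 2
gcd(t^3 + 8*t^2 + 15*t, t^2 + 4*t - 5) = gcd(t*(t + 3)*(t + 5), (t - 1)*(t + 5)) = t + 5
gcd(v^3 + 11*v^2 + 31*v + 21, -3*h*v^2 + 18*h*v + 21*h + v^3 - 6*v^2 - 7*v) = v + 1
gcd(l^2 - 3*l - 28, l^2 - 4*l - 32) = l + 4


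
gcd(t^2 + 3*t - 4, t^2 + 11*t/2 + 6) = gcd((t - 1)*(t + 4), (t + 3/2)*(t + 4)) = t + 4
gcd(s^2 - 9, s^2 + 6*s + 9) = s + 3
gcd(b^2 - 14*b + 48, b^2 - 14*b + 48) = b^2 - 14*b + 48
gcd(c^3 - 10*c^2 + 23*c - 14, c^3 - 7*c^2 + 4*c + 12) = c - 2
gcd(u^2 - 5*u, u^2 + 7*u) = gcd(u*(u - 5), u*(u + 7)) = u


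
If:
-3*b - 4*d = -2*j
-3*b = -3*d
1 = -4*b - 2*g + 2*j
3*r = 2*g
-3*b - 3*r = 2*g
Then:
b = 2/9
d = 2/9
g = -1/6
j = 7/9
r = -1/9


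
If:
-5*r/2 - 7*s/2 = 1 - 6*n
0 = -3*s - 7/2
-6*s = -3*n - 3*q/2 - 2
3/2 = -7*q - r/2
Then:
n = -2393/768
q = 89/384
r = -1199/192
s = -7/6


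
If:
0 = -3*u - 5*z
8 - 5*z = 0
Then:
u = -8/3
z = 8/5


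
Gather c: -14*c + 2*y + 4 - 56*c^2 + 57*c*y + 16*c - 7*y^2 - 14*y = -56*c^2 + c*(57*y + 2) - 7*y^2 - 12*y + 4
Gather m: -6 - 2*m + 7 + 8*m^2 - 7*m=8*m^2 - 9*m + 1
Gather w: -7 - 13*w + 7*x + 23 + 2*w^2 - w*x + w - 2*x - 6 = 2*w^2 + w*(-x - 12) + 5*x + 10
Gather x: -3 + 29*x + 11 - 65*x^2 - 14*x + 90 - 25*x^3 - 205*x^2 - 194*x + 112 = -25*x^3 - 270*x^2 - 179*x + 210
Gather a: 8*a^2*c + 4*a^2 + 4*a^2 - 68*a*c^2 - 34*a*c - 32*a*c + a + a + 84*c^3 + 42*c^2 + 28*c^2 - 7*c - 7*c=a^2*(8*c + 8) + a*(-68*c^2 - 66*c + 2) + 84*c^3 + 70*c^2 - 14*c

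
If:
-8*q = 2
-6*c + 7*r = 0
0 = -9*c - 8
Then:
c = -8/9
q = -1/4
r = -16/21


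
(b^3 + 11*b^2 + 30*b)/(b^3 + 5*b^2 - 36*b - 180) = b/(b - 6)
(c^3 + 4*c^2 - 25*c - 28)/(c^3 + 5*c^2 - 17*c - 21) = (c - 4)/(c - 3)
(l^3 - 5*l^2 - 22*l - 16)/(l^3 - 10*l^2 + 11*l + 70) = (l^2 - 7*l - 8)/(l^2 - 12*l + 35)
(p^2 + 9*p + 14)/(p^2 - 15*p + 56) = (p^2 + 9*p + 14)/(p^2 - 15*p + 56)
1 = 1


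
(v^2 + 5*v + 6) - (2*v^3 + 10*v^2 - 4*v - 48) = -2*v^3 - 9*v^2 + 9*v + 54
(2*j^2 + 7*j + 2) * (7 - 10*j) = -20*j^3 - 56*j^2 + 29*j + 14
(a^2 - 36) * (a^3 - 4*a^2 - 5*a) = a^5 - 4*a^4 - 41*a^3 + 144*a^2 + 180*a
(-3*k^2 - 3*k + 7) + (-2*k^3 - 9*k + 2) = -2*k^3 - 3*k^2 - 12*k + 9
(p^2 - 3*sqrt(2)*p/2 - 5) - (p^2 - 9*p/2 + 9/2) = -3*sqrt(2)*p/2 + 9*p/2 - 19/2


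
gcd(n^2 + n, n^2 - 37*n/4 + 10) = 1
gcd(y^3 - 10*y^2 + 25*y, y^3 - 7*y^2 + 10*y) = y^2 - 5*y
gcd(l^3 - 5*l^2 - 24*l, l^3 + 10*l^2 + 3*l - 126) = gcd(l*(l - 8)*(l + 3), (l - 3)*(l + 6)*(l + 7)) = 1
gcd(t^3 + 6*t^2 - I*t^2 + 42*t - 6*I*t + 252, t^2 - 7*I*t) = t - 7*I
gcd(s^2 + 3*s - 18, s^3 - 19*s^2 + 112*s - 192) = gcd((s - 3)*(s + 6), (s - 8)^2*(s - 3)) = s - 3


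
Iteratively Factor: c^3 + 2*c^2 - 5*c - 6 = (c - 2)*(c^2 + 4*c + 3) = (c - 2)*(c + 3)*(c + 1)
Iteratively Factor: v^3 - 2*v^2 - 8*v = (v + 2)*(v^2 - 4*v) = v*(v + 2)*(v - 4)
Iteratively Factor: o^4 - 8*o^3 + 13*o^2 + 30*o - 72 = (o - 3)*(o^3 - 5*o^2 - 2*o + 24) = (o - 3)*(o + 2)*(o^2 - 7*o + 12) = (o - 3)^2*(o + 2)*(o - 4)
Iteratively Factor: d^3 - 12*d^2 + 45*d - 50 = (d - 5)*(d^2 - 7*d + 10) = (d - 5)*(d - 2)*(d - 5)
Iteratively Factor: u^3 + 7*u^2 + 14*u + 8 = (u + 1)*(u^2 + 6*u + 8) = (u + 1)*(u + 2)*(u + 4)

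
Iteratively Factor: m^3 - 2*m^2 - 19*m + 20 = (m - 1)*(m^2 - m - 20) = (m - 5)*(m - 1)*(m + 4)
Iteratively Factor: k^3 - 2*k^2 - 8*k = (k + 2)*(k^2 - 4*k) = (k - 4)*(k + 2)*(k)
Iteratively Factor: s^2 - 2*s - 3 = (s + 1)*(s - 3)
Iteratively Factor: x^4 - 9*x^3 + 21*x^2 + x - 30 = (x - 3)*(x^3 - 6*x^2 + 3*x + 10) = (x - 5)*(x - 3)*(x^2 - x - 2) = (x - 5)*(x - 3)*(x + 1)*(x - 2)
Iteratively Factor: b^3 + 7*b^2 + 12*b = (b)*(b^2 + 7*b + 12) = b*(b + 4)*(b + 3)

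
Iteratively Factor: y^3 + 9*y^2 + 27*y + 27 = (y + 3)*(y^2 + 6*y + 9) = (y + 3)^2*(y + 3)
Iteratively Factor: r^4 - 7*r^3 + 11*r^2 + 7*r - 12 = (r + 1)*(r^3 - 8*r^2 + 19*r - 12) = (r - 1)*(r + 1)*(r^2 - 7*r + 12) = (r - 4)*(r - 1)*(r + 1)*(r - 3)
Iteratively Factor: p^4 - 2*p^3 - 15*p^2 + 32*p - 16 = (p + 4)*(p^3 - 6*p^2 + 9*p - 4) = (p - 1)*(p + 4)*(p^2 - 5*p + 4) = (p - 1)^2*(p + 4)*(p - 4)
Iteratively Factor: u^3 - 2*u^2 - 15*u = (u - 5)*(u^2 + 3*u) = (u - 5)*(u + 3)*(u)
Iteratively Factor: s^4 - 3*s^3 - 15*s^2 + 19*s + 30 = (s + 3)*(s^3 - 6*s^2 + 3*s + 10) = (s + 1)*(s + 3)*(s^2 - 7*s + 10) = (s - 5)*(s + 1)*(s + 3)*(s - 2)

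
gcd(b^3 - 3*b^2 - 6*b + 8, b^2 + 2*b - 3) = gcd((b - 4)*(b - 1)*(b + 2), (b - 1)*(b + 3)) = b - 1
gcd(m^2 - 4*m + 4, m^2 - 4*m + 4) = m^2 - 4*m + 4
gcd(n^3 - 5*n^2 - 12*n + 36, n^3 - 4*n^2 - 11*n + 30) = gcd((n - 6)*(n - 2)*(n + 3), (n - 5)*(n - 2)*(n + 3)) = n^2 + n - 6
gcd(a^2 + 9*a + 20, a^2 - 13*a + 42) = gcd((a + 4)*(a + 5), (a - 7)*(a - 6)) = 1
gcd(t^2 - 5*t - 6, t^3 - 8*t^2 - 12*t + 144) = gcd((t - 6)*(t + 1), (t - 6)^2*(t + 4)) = t - 6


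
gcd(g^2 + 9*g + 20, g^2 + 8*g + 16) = g + 4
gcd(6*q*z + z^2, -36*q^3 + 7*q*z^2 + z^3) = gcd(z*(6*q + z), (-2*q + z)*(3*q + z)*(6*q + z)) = 6*q + z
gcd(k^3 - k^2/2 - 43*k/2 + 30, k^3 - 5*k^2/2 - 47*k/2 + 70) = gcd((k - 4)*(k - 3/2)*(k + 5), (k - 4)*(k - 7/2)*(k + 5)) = k^2 + k - 20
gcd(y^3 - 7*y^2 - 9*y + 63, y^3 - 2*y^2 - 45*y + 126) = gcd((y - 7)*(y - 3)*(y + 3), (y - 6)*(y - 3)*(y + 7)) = y - 3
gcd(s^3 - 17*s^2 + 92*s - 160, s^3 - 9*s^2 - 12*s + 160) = s^2 - 13*s + 40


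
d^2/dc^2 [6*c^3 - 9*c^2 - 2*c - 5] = 36*c - 18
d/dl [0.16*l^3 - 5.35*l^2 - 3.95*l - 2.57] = 0.48*l^2 - 10.7*l - 3.95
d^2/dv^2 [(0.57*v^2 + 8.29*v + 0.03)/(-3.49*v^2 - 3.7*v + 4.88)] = (-187.225238*v^3 - 60.4391220000001*v^2 - 849.456228*v - 328.360168)/(42.508549*v^6 + 135.19911*v^5 - 34.982364*v^4 - 327.43964*v^3 + 48.9151679999999*v^2 + 264.33984*v - 116.214272)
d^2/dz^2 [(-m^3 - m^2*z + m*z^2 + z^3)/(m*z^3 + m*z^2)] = 2*(-6*m^3*z^2 - 8*m^3*z - 3*m^3 - 3*m^2*z^3 - 3*m^2*z^2 - m^2*z + m*z^4 - z^4)/(m*z^4*(z^3 + 3*z^2 + 3*z + 1))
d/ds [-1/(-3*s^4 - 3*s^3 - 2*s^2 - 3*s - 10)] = (-12*s^3 - 9*s^2 - 4*s - 3)/(3*s^4 + 3*s^3 + 2*s^2 + 3*s + 10)^2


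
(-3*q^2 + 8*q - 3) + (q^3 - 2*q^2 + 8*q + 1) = q^3 - 5*q^2 + 16*q - 2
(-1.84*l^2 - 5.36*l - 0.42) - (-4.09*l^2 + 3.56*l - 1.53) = 2.25*l^2 - 8.92*l + 1.11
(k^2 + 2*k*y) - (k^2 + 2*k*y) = 0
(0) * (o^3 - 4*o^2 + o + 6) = 0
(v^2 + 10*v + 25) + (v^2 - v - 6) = 2*v^2 + 9*v + 19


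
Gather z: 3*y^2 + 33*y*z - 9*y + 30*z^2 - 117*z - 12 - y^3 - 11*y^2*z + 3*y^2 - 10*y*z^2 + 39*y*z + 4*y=-y^3 + 6*y^2 - 5*y + z^2*(30 - 10*y) + z*(-11*y^2 + 72*y - 117) - 12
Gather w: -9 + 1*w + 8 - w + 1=0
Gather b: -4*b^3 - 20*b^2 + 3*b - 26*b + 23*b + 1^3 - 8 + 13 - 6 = -4*b^3 - 20*b^2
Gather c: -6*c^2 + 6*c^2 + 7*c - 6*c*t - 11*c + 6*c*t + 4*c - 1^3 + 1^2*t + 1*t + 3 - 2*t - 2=0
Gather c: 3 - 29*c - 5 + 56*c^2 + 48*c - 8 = 56*c^2 + 19*c - 10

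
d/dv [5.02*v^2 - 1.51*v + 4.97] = 10.04*v - 1.51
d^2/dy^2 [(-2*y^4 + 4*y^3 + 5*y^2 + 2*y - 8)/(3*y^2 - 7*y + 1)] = 2*(-18*y^6 + 126*y^5 - 312*y^4 + 419*y^3 - 357*y^2 + 498*y - 349)/(27*y^6 - 189*y^5 + 468*y^4 - 469*y^3 + 156*y^2 - 21*y + 1)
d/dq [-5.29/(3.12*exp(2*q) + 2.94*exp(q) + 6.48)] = (33.0096*exp(q) + 15.5526)*exp(q)/(3.12*exp(2*q) + 2.94*exp(q) + 6.48)^2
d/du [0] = 0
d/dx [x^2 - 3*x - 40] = 2*x - 3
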